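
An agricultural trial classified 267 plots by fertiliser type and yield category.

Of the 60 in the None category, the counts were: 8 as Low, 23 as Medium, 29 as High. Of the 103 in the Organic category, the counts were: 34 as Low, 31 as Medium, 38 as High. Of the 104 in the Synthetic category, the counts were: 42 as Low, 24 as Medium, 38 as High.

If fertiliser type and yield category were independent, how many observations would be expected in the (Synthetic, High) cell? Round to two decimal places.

40.90

Row total (Synthetic) = 104; column total (High) = 105; grand total N = 267.
Expected count = (row total × column total) / N = 104 × 105 / 267 = 40.90.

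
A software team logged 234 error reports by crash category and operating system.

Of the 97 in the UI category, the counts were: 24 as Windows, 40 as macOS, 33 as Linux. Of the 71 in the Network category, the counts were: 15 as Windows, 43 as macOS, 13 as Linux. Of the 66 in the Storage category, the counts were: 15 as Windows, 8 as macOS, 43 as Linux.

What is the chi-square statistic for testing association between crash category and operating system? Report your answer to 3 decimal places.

Row totals: 97, 71, 66. Column totals: 54, 91, 89. Grand total N = 234.
Expected counts (row total × column total / N):
  UI, Windows: 97×54/234 = 22.3846
  UI, macOS: 97×91/234 = 37.7222
  UI, Linux: 97×89/234 = 36.8932
  Network, Windows: 71×54/234 = 16.3846
  Network, macOS: 71×91/234 = 27.6111
  Network, Linux: 71×89/234 = 27.0043
  Storage, Windows: 66×54/234 = 15.2308
  Storage, macOS: 66×91/234 = 25.6667
  Storage, Linux: 66×89/234 = 25.1026
Contributions (O − E)²/E:
  (24 − 22.3846)²/22.3846 = 0.1166
  (40 − 37.7222)²/37.7222 = 0.1375
  (33 − 36.8932)²/36.8932 = 0.4108
  (15 − 16.3846)²/16.3846 = 0.1170
  (43 − 27.6111)²/27.6111 = 8.5769
  (13 − 27.0043)²/27.0043 = 7.2626
  (15 − 15.2308)²/15.2308 = 0.0035
  (8 − 25.6667)²/25.6667 = 12.1602
  (43 − 25.1026)²/25.1026 = 12.7603
χ² = 0.1166 + 0.1375 + 0.4108 + 0.1170 + 8.5769 + 7.2626 + 0.0035 + 12.1602 + 12.7603 = 41.545

41.545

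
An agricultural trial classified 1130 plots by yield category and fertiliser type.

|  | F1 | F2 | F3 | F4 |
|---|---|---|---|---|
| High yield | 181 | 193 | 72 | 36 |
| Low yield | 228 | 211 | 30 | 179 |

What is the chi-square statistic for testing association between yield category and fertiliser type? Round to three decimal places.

96.301

Row totals: 482, 648. Column totals: 409, 404, 102, 215. Grand total N = 1130.
Expected counts (row total × column total / N):
  High yield, F1: 482×409/1130 = 174.4584
  High yield, F2: 482×404/1130 = 172.3257
  High yield, F3: 482×102/1130 = 43.5080
  High yield, F4: 482×215/1130 = 91.7080
  Low yield, F1: 648×409/1130 = 234.5416
  Low yield, F2: 648×404/1130 = 231.6743
  Low yield, F3: 648×102/1130 = 58.4920
  Low yield, F4: 648×215/1130 = 123.2920
Contributions (O − E)²/E:
  (181 − 174.4584)²/174.4584 = 0.2453
  (193 − 172.3257)²/172.3257 = 2.4803
  (72 − 43.5080)²/43.5080 = 18.6585
  (36 − 91.7080)²/91.7080 = 33.8398
  (228 − 234.5416)²/234.5416 = 0.1825
  (211 − 231.6743)²/231.6743 = 1.8449
  (30 − 58.4920)²/58.4920 = 13.8787
  (179 − 123.2920)²/123.2920 = 25.1710
χ² = 0.2453 + 2.4803 + 18.6585 + 33.8398 + 0.1825 + 1.8449 + 13.8787 + 25.1710 = 96.301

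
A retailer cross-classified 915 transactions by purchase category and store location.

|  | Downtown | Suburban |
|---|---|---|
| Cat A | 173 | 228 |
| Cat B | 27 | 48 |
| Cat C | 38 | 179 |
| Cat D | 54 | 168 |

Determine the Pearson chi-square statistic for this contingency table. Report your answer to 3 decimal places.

Row totals: 401, 75, 217, 222. Column totals: 292, 623. Grand total N = 915.
Expected counts (row total × column total / N):
  Cat A, Downtown: 401×292/915 = 127.9694
  Cat A, Suburban: 401×623/915 = 273.0306
  Cat B, Downtown: 75×292/915 = 23.9344
  Cat B, Suburban: 75×623/915 = 51.0656
  Cat C, Downtown: 217×292/915 = 69.2503
  Cat C, Suburban: 217×623/915 = 147.7497
  Cat D, Downtown: 222×292/915 = 70.8459
  Cat D, Suburban: 222×623/915 = 151.1541
Contributions (O − E)²/E:
  (173 − 127.9694)²/127.9694 = 15.8456
  (228 − 273.0306)²/273.0306 = 7.4268
  (27 − 23.9344)²/23.9344 = 0.3927
  (48 − 51.0656)²/51.0656 = 0.1840
  (38 − 69.2503)²/69.2503 = 14.1022
  (179 − 147.7497)²/147.7497 = 6.6097
  (54 − 70.8459)²/70.8459 = 4.0057
  (168 − 151.1541)²/151.1541 = 1.8775
χ² = 15.8456 + 7.4268 + 0.3927 + 0.1840 + 14.1022 + 6.6097 + 4.0057 + 1.8775 = 50.444

50.444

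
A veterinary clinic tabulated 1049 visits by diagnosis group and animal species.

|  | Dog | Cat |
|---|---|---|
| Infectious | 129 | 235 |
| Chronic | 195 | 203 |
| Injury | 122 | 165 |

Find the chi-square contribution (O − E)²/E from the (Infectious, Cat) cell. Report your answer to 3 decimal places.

Row total (Infectious) = 364; column total (Cat) = 603; N = 1049.
Expected count E = 364 × 603 / 1049 = 209.2393.
Contribution = (O − E)²/E = (235 − 209.2393)² / 209.2393 = 3.172.

3.172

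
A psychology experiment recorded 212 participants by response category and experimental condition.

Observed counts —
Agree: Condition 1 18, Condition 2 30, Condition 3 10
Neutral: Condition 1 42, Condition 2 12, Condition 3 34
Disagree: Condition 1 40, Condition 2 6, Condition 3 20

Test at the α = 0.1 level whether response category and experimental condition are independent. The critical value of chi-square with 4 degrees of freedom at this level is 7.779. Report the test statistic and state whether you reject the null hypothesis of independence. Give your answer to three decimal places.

41.205; reject H₀

Row totals: 58, 88, 66. Column totals: 100, 48, 64. Grand total N = 212.
Expected counts (row total × column total / N):
  Agree, Condition 1: 58×100/212 = 27.35849
  Agree, Condition 2: 58×48/212 = 13.13208
  Agree, Condition 3: 58×64/212 = 17.50943
  Neutral, Condition 1: 88×100/212 = 41.50943
  Neutral, Condition 2: 88×48/212 = 19.92453
  Neutral, Condition 3: 88×64/212 = 26.56604
  Disagree, Condition 1: 66×100/212 = 31.13208
  Disagree, Condition 2: 66×48/212 = 14.94340
  Disagree, Condition 3: 66×64/212 = 19.92453
Contributions (O − E)²/E:
  (18 − 27.35849)²/27.35849 = 3.2012
  (30 − 13.13208)²/13.13208 = 21.6665
  (10 − 17.50943)²/17.50943 = 3.2206
  (42 − 41.50943)²/41.50943 = 0.0058
  (12 − 19.92453)²/19.92453 = 3.1518
  (34 − 26.56604)²/26.56604 = 2.0802
  (40 − 31.13208)²/31.13208 = 2.5260
  (6 − 14.94340)²/14.94340 = 5.3525
  (20 − 19.92453)²/19.92453 = 0.0003
χ² = 3.2012 + 21.6665 + 3.2206 + 0.0058 + 3.1518 + 2.0802 + 2.5260 + 5.3525 + 0.0003 = 41.205
df = (3−1)(3−1) = 4. Since 41.205 > 7.779, reject the null hypothesis of independence at α = 0.1.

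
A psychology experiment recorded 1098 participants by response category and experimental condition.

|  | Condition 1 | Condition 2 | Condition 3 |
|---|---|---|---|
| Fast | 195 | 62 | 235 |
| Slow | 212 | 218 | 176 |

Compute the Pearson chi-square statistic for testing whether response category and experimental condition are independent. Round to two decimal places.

85.18

Row totals: 492, 606. Column totals: 407, 280, 411. Grand total N = 1098.
Expected counts (row total × column total / N):
  Fast, Condition 1: 492×407/1098 = 182.372
  Fast, Condition 2: 492×280/1098 = 125.464
  Fast, Condition 3: 492×411/1098 = 184.164
  Slow, Condition 1: 606×407/1098 = 224.628
  Slow, Condition 2: 606×280/1098 = 154.536
  Slow, Condition 3: 606×411/1098 = 226.836
Contributions (O − E)²/E:
  (195 − 182.372)²/182.372 = 0.8744
  (62 − 125.464)²/125.464 = 32.1023
  (235 − 184.164)²/184.164 = 14.0326
  (212 − 224.628)²/224.628 = 0.7099
  (218 − 154.536)²/154.536 = 26.0630
  (176 − 226.836)²/226.836 = 11.3928
χ² = 0.8744 + 32.1023 + 14.0326 + 0.7099 + 26.0630 + 11.3928 = 85.18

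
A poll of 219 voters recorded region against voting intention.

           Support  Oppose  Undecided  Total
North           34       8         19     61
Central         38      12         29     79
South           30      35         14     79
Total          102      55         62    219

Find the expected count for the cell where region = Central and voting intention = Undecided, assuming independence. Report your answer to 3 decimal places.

Row total (Central) = 79; column total (Undecided) = 62; grand total N = 219.
Expected count = (row total × column total) / N = 79 × 62 / 219 = 22.365.

22.365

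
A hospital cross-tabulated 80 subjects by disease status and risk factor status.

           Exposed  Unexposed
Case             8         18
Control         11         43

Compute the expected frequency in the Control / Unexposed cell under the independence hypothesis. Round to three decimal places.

Row total (Control) = 54; column total (Unexposed) = 61; grand total N = 80.
Expected count = (row total × column total) / N = 54 × 61 / 80 = 41.175.

41.175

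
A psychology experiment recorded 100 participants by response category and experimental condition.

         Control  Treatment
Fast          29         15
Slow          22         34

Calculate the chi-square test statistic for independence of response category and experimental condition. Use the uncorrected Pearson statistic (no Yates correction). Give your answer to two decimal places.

6.99

Row totals: 44, 56. Column totals: 51, 49. Grand total N = 100.
Expected counts (row total × column total / N):
  Fast, Control: 44×51/100 = 22.440
  Fast, Treatment: 44×49/100 = 21.560
  Slow, Control: 56×51/100 = 28.560
  Slow, Treatment: 56×49/100 = 27.440
Contributions (O − E)²/E:
  (29 − 22.440)²/22.440 = 1.9177
  (15 − 21.560)²/21.560 = 1.9960
  (22 − 28.560)²/28.560 = 1.5068
  (34 − 27.440)²/27.440 = 1.5683
χ² = 1.9177 + 1.9960 + 1.5068 + 1.5683 = 6.99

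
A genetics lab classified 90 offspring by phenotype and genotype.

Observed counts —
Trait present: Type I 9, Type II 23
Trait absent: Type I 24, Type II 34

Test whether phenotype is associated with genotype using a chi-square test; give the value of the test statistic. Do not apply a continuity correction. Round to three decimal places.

1.560

Row totals: 32, 58. Column totals: 33, 57. Grand total N = 90.
Expected counts (row total × column total / N):
  Trait present, Type I: 32×33/90 = 11.7333
  Trait present, Type II: 32×57/90 = 20.2667
  Trait absent, Type I: 58×33/90 = 21.2667
  Trait absent, Type II: 58×57/90 = 36.7333
Contributions (O − E)²/E:
  (9 − 11.7333)²/11.7333 = 0.6367
  (23 − 20.2667)²/20.2667 = 0.3686
  (24 − 21.2667)²/21.2667 = 0.3513
  (34 − 36.7333)²/36.7333 = 0.2034
χ² = 0.6367 + 0.3686 + 0.3513 + 0.2034 = 1.560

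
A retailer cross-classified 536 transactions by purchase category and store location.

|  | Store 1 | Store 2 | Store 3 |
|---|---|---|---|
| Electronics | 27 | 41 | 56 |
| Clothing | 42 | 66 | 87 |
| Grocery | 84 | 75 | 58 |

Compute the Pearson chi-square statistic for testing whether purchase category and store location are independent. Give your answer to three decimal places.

24.541

Row totals: 124, 195, 217. Column totals: 153, 182, 201. Grand total N = 536.
Expected counts (row total × column total / N):
  Electronics, Store 1: 124×153/536 = 35.3955
  Electronics, Store 2: 124×182/536 = 42.1045
  Electronics, Store 3: 124×201/536 = 46.5000
  Clothing, Store 1: 195×153/536 = 55.6623
  Clothing, Store 2: 195×182/536 = 66.2127
  Clothing, Store 3: 195×201/536 = 73.1250
  Grocery, Store 1: 217×153/536 = 61.9422
  Grocery, Store 2: 217×182/536 = 73.6828
  Grocery, Store 3: 217×201/536 = 81.3750
Contributions (O − E)²/E:
  (27 − 35.3955)²/35.3955 = 1.9913
  (41 − 42.1045)²/42.1045 = 0.0290
  (56 − 46.5000)²/46.5000 = 1.9409
  (42 − 55.6623)²/55.6623 = 3.3534
  (66 − 66.2127)²/66.2127 = 0.0007
  (87 − 73.1250)²/73.1250 = 2.6327
  (84 − 61.9422)²/61.9422 = 7.8548
  (75 − 73.6828)²/73.6828 = 0.0235
  (58 − 81.3750)²/81.3750 = 6.7145
χ² = 1.9913 + 0.0290 + 1.9409 + 3.3534 + 0.0007 + 2.6327 + 7.8548 + 0.0235 + 6.7145 = 24.541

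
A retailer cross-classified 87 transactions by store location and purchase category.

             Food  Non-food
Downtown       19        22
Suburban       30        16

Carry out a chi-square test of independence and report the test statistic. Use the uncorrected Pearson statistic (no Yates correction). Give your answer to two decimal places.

3.14

Row totals: 41, 46. Column totals: 49, 38. Grand total N = 87.
Expected counts (row total × column total / N):
  Downtown, Food: 41×49/87 = 23.092
  Downtown, Non-food: 41×38/87 = 17.908
  Suburban, Food: 46×49/87 = 25.908
  Suburban, Non-food: 46×38/87 = 20.092
Contributions (O − E)²/E:
  (19 − 23.092)²/23.092 = 0.7251
  (22 − 17.908)²/17.908 = 0.9350
  (30 − 25.908)²/25.908 = 0.6463
  (16 − 20.092)²/20.092 = 0.8334
χ² = 0.7251 + 0.9350 + 0.6463 + 0.8334 = 3.14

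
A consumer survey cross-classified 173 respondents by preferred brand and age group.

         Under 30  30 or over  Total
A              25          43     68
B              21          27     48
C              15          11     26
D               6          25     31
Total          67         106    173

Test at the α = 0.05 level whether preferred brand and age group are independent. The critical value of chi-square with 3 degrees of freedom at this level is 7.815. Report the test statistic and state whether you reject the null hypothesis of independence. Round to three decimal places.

Grand total N = 173.
Expected counts (row total × column total / N):
  A, Under 30: 68×67/173 = 26.3353
  A, 30 or over: 68×106/173 = 41.6647
  B, Under 30: 48×67/173 = 18.5896
  B, 30 or over: 48×106/173 = 29.4104
  C, Under 30: 26×67/173 = 10.0694
  C, 30 or over: 26×106/173 = 15.9306
  D, Under 30: 31×67/173 = 12.0058
  D, 30 or over: 31×106/173 = 18.9942
Contributions (O − E)²/E:
  (25 − 26.3353)²/26.3353 = 0.0677
  (43 − 41.6647)²/41.6647 = 0.0428
  (21 − 18.5896)²/18.5896 = 0.3125
  (27 − 29.4104)²/29.4104 = 0.1976
  (15 − 10.0694)²/10.0694 = 2.4143
  (11 − 15.9306)²/15.9306 = 1.5260
  (6 − 12.0058)²/12.0058 = 3.0044
  (25 − 18.9942)²/18.9942 = 1.8990
χ² = 0.0677 + 0.0428 + 0.3125 + 0.1976 + 2.4143 + 1.5260 + 3.0044 + 1.8990 = 9.464
df = (4−1)(2−1) = 3. Since 9.464 > 7.815, reject the null hypothesis of independence at α = 0.05.

9.464; reject H₀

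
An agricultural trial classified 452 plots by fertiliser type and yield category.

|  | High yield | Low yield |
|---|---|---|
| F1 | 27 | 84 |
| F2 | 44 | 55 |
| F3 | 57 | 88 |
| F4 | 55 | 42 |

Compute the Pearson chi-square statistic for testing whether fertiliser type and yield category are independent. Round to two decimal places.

Row totals: 111, 99, 145, 97. Column totals: 183, 269. Grand total N = 452.
Expected counts (row total × column total / N):
  F1, High yield: 111×183/452 = 44.940
  F1, Low yield: 111×269/452 = 66.060
  F2, High yield: 99×183/452 = 40.082
  F2, Low yield: 99×269/452 = 58.918
  F3, High yield: 145×183/452 = 58.706
  F3, Low yield: 145×269/452 = 86.294
  F4, High yield: 97×183/452 = 39.272
  F4, Low yield: 97×269/452 = 57.728
Contributions (O − E)²/E:
  (27 − 44.940)²/44.940 = 7.1616
  (84 − 66.060)²/66.060 = 4.8720
  (44 − 40.082)²/40.082 = 0.3830
  (55 − 58.918)²/58.918 = 0.2605
  (57 − 58.706)²/58.706 = 0.0496
  (88 − 86.294)²/86.294 = 0.0337
  (55 − 39.272)²/39.272 = 6.2989
  (42 − 57.728)²/57.728 = 4.2851
χ² = 7.1616 + 4.8720 + 0.3830 + 0.2605 + 0.0496 + 0.0337 + 6.2989 + 4.2851 = 23.34

23.34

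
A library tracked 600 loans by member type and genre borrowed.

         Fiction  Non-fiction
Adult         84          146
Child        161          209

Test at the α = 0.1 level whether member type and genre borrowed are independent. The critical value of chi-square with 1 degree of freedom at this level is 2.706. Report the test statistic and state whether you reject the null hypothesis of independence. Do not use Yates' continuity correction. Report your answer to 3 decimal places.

2.870; reject H₀

Row totals: 230, 370. Column totals: 245, 355. Grand total N = 600.
Expected counts (row total × column total / N):
  Adult, Fiction: 230×245/600 = 93.9167
  Adult, Non-fiction: 230×355/600 = 136.0833
  Child, Fiction: 370×245/600 = 151.0833
  Child, Non-fiction: 370×355/600 = 218.9167
Contributions (O − E)²/E:
  (84 − 93.9167)²/93.9167 = 1.0471
  (146 − 136.0833)²/136.0833 = 0.7227
  (161 − 151.0833)²/151.0833 = 0.6509
  (209 − 218.9167)²/218.9167 = 0.4492
χ² = 1.0471 + 0.7227 + 0.6509 + 0.4492 = 2.870
df = (2−1)(2−1) = 1. Since 2.870 > 2.706, reject the null hypothesis of independence at α = 0.1.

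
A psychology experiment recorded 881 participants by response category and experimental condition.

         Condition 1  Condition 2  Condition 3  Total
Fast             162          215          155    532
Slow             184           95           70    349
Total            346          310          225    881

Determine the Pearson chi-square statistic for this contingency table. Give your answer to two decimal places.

43.84

Grand total N = 881.
Expected counts (row total × column total / N):
  Fast, Condition 1: 532×346/881 = 208.9353
  Fast, Condition 2: 532×310/881 = 187.1964
  Fast, Condition 3: 532×225/881 = 135.8683
  Slow, Condition 1: 349×346/881 = 137.0647
  Slow, Condition 2: 349×310/881 = 122.8036
  Slow, Condition 3: 349×225/881 = 89.1317
Contributions (O − E)²/E:
  (162 − 208.9353)²/208.9353 = 10.5436
  (215 − 187.1964)²/187.1964 = 4.1296
  (155 − 135.8683)²/135.8683 = 2.6939
  (184 − 137.0647)²/137.0647 = 16.0721
  (95 − 122.8036)²/122.8036 = 6.2949
  (70 − 89.1317)²/89.1317 = 4.1065
χ² = 10.5436 + 4.1296 + 2.6939 + 16.0721 + 6.2949 + 4.1065 = 43.84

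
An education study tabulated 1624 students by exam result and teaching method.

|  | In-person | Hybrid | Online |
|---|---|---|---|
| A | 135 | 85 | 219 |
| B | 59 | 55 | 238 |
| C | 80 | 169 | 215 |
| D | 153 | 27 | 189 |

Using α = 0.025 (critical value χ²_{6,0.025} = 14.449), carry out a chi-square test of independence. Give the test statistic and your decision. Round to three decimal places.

173.470; reject H₀

Row totals: 439, 352, 464, 369. Column totals: 427, 336, 861. Grand total N = 1624.
Expected counts (row total × column total / N):
  A, In-person: 439×427/1624 = 115.4267
  A, Hybrid: 439×336/1624 = 90.8276
  A, Online: 439×861/1624 = 232.7457
  B, In-person: 352×427/1624 = 92.5517
  B, Hybrid: 352×336/1624 = 72.8276
  B, Online: 352×861/1624 = 186.6207
  C, In-person: 464×427/1624 = 122.0000
  C, Hybrid: 464×336/1624 = 96.0000
  C, Online: 464×861/1624 = 246.0000
  D, In-person: 369×427/1624 = 97.0216
  D, Hybrid: 369×336/1624 = 76.3448
  D, Online: 369×861/1624 = 195.6336
Contributions (O − E)²/E:
  (135 − 115.4267)²/115.4267 = 3.3191
  (85 − 90.8276)²/90.8276 = 0.3739
  (219 − 232.7457)²/232.7457 = 0.8118
  (59 − 92.5517)²/92.5517 = 12.1631
  (55 − 72.8276)²/72.8276 = 4.3641
  (238 − 186.6207)²/186.6207 = 14.1454
  (80 − 122.0000)²/122.0000 = 14.4590
  (169 − 96.0000)²/96.0000 = 55.5104
  (215 − 246.0000)²/246.0000 = 3.9065
  (153 − 97.0216)²/97.0216 = 32.2978
  (27 − 76.3448)²/76.3448 = 31.8936
  (189 − 195.6336)²/195.6336 = 0.2249
χ² = 3.3191 + 0.3739 + 0.8118 + 12.1631 + 4.3641 + 14.1454 + 14.4590 + 55.5104 + 3.9065 + 32.2978 + 31.8936 + 0.2249 = 173.470
df = (4−1)(3−1) = 6. Since 173.470 > 14.449, reject the null hypothesis of independence at α = 0.025.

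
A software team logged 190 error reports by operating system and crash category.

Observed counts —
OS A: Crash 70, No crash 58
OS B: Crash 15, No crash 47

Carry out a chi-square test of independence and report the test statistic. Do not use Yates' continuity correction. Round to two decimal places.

15.71

Row totals: 128, 62. Column totals: 85, 105. Grand total N = 190.
Expected counts (row total × column total / N):
  OS A, Crash: 128×85/190 = 57.263
  OS A, No crash: 128×105/190 = 70.737
  OS B, Crash: 62×85/190 = 27.737
  OS B, No crash: 62×105/190 = 34.263
Contributions (O − E)²/E:
  (70 − 57.263)²/57.263 = 2.8331
  (58 − 70.737)²/70.737 = 2.2934
  (15 − 27.737)²/27.737 = 5.8489
  (47 − 34.263)²/34.263 = 4.7349
χ² = 2.8331 + 2.2934 + 5.8489 + 4.7349 = 15.71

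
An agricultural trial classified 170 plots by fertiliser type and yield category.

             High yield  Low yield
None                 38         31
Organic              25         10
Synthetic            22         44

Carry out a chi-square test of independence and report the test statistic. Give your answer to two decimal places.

14.47

Row totals: 69, 35, 66. Column totals: 85, 85. Grand total N = 170.
Expected counts (row total × column total / N):
  None, High yield: 69×85/170 = 34.500
  None, Low yield: 69×85/170 = 34.500
  Organic, High yield: 35×85/170 = 17.500
  Organic, Low yield: 35×85/170 = 17.500
  Synthetic, High yield: 66×85/170 = 33.000
  Synthetic, Low yield: 66×85/170 = 33.000
Contributions (O − E)²/E:
  (38 − 34.500)²/34.500 = 0.3551
  (31 − 34.500)²/34.500 = 0.3551
  (25 − 17.500)²/17.500 = 3.2143
  (10 − 17.500)²/17.500 = 3.2143
  (22 − 33.000)²/33.000 = 3.6667
  (44 − 33.000)²/33.000 = 3.6667
χ² = 0.3551 + 0.3551 + 3.2143 + 3.2143 + 3.6667 + 3.6667 = 14.47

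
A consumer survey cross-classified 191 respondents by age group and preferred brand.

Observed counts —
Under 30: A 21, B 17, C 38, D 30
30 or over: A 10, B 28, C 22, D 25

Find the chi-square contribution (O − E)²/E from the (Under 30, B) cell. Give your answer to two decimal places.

Row total (Under 30) = 106; column total (B) = 45; N = 191.
Expected count E = 106 × 45 / 191 = 24.9738.
Contribution = (O − E)²/E = (17 − 24.9738)² / 24.9738 = 2.55.

2.55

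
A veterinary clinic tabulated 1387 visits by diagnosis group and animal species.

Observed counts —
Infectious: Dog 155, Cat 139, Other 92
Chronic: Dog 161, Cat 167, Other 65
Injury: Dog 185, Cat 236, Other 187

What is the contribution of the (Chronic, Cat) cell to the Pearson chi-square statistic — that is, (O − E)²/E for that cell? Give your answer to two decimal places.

Row total (Chronic) = 393; column total (Cat) = 542; N = 1387.
Expected count E = 393 × 542 / 1387 = 153.573.
Contribution = (O − E)²/E = (167 − 153.573)² / 153.573 = 1.17.

1.17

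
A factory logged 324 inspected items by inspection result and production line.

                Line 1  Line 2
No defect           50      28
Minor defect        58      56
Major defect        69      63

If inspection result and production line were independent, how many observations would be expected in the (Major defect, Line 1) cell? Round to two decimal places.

72.11

Row total (Major defect) = 132; column total (Line 1) = 177; grand total N = 324.
Expected count = (row total × column total) / N = 132 × 177 / 324 = 72.11.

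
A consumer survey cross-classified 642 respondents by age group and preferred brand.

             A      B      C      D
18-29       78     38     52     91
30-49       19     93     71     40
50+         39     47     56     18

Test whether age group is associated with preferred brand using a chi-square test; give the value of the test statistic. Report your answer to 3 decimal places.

97.417

Row totals: 259, 223, 160. Column totals: 136, 178, 179, 149. Grand total N = 642.
Expected counts (row total × column total / N):
  18-29, A: 259×136/642 = 54.8660
  18-29, B: 259×178/642 = 71.8100
  18-29, C: 259×179/642 = 72.2134
  18-29, D: 259×149/642 = 60.1106
  30-49, A: 223×136/642 = 47.2399
  30-49, B: 223×178/642 = 61.8287
  30-49, C: 223×179/642 = 62.1760
  30-49, D: 223×149/642 = 51.7555
  50+, A: 160×136/642 = 33.8941
  50+, B: 160×178/642 = 44.3614
  50+, C: 160×179/642 = 44.6106
  50+, D: 160×149/642 = 37.1340
Contributions (O − E)²/E:
  (78 − 54.8660)²/54.8660 = 9.7543
  (38 − 71.8100)²/71.8100 = 15.9186
  (52 − 72.2134)²/72.2134 = 5.6580
  (91 − 60.1106)²/60.1106 = 15.8733
  (19 − 47.2399)²/47.2399 = 16.8817
  (93 − 61.8287)²/61.8287 = 15.7152
  (71 − 62.1760)²/62.1760 = 1.2523
  (40 − 51.7555)²/51.7555 = 2.6701
  (39 − 33.8941)²/33.8941 = 0.7692
  (47 − 44.3614)²/44.3614 = 0.1569
  (56 − 44.6106)²/44.6106 = 2.9078
  (18 − 37.1340)²/37.1340 = 9.8592
χ² = 9.7543 + 15.9186 + 5.6580 + 15.8733 + 16.8817 + 15.7152 + 1.2523 + 2.6701 + 0.7692 + 0.1569 + 2.9078 + 9.8592 = 97.417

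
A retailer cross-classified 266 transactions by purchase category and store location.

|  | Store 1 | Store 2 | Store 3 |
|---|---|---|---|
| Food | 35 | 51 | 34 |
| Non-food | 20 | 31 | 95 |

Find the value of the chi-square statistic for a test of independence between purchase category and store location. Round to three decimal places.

35.613

Row totals: 120, 146. Column totals: 55, 82, 129. Grand total N = 266.
Expected counts (row total × column total / N):
  Food, Store 1: 120×55/266 = 24.81203
  Food, Store 2: 120×82/266 = 36.99248
  Food, Store 3: 120×129/266 = 58.19549
  Non-food, Store 1: 146×55/266 = 30.18797
  Non-food, Store 2: 146×82/266 = 45.00752
  Non-food, Store 3: 146×129/266 = 70.80451
Contributions (O − E)²/E:
  (35 − 24.81203)²/24.81203 = 4.1832
  (51 − 36.99248)²/36.99248 = 5.3041
  (34 − 58.19549)²/58.19549 = 10.0596
  (20 − 30.18797)²/30.18797 = 3.4383
  (31 − 45.00752)²/45.00752 = 4.3595
  (95 − 70.80451)²/70.80451 = 8.2681
χ² = 4.1832 + 5.3041 + 10.0596 + 3.4383 + 4.3595 + 8.2681 = 35.613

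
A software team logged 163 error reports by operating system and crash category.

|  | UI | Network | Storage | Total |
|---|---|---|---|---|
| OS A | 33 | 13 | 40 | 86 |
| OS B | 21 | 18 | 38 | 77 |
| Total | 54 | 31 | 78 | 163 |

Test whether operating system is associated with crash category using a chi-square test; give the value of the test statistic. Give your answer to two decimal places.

Grand total N = 163.
Expected counts (row total × column total / N):
  OS A, UI: 86×54/163 = 28.491
  OS A, Network: 86×31/163 = 16.356
  OS A, Storage: 86×78/163 = 41.153
  OS B, UI: 77×54/163 = 25.509
  OS B, Network: 77×31/163 = 14.644
  OS B, Storage: 77×78/163 = 36.847
Contributions (O − E)²/E:
  (33 − 28.491)²/28.491 = 0.7136
  (13 − 16.356)²/16.356 = 0.6886
  (40 − 41.153)²/41.153 = 0.0323
  (21 − 25.509)²/25.509 = 0.7970
  (18 − 14.644)²/14.644 = 0.7691
  (38 − 36.847)²/36.847 = 0.0361
χ² = 0.7136 + 0.6886 + 0.0323 + 0.7970 + 0.7691 + 0.0361 = 3.04

3.04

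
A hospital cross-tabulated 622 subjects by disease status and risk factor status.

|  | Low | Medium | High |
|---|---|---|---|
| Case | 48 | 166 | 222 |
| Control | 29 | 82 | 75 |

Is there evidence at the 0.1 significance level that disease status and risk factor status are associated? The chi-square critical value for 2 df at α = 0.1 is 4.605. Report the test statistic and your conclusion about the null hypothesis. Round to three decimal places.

6.459; reject H₀

Row totals: 436, 186. Column totals: 77, 248, 297. Grand total N = 622.
Expected counts (row total × column total / N):
  Case, Low: 436×77/622 = 53.9743
  Case, Medium: 436×248/622 = 173.8392
  Case, High: 436×297/622 = 208.1865
  Control, Low: 186×77/622 = 23.0257
  Control, Medium: 186×248/622 = 74.1608
  Control, High: 186×297/622 = 88.8135
Contributions (O − E)²/E:
  (48 − 53.9743)²/53.9743 = 0.6613
  (166 − 173.8392)²/173.8392 = 0.3535
  (222 − 208.1865)²/208.1865 = 0.9165
  (29 − 23.0257)²/23.0257 = 1.5501
  (82 − 74.1608)²/74.1608 = 0.8286
  (75 − 88.8135)²/88.8135 = 2.1485
χ² = 0.6613 + 0.3535 + 0.9165 + 1.5501 + 0.8286 + 2.1485 = 6.459
df = (2−1)(3−1) = 2. Since 6.459 > 4.605, reject the null hypothesis of independence at α = 0.1.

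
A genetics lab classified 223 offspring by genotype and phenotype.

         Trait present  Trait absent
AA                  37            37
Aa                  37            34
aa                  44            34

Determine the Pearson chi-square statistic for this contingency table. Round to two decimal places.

Row totals: 74, 71, 78. Column totals: 118, 105. Grand total N = 223.
Expected counts (row total × column total / N):
  AA, Trait present: 74×118/223 = 39.157
  AA, Trait absent: 74×105/223 = 34.843
  Aa, Trait present: 71×118/223 = 37.570
  Aa, Trait absent: 71×105/223 = 33.430
  aa, Trait present: 78×118/223 = 41.274
  aa, Trait absent: 78×105/223 = 36.726
Contributions (O − E)²/E:
  (37 − 39.157)²/39.157 = 0.1188
  (37 − 34.843)²/34.843 = 0.1335
  (37 − 37.570)²/37.570 = 0.0086
  (34 − 33.430)²/33.430 = 0.0097
  (44 − 41.274)²/41.274 = 0.1800
  (34 − 36.726)²/36.726 = 0.2023
χ² = 0.1188 + 0.1335 + 0.0086 + 0.0097 + 0.1800 + 0.2023 = 0.65

0.65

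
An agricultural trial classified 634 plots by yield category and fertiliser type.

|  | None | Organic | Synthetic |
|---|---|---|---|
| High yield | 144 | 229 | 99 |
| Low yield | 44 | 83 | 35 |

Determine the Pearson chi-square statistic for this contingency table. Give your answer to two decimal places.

Row totals: 472, 162. Column totals: 188, 312, 134. Grand total N = 634.
Expected counts (row total × column total / N):
  High yield, None: 472×188/634 = 139.962
  High yield, Organic: 472×312/634 = 232.278
  High yield, Synthetic: 472×134/634 = 99.760
  Low yield, None: 162×188/634 = 48.038
  Low yield, Organic: 162×312/634 = 79.722
  Low yield, Synthetic: 162×134/634 = 34.240
Contributions (O − E)²/E:
  (144 − 139.962)²/139.962 = 0.1165
  (229 − 232.278)²/232.278 = 0.0463
  (99 − 99.760)²/99.760 = 0.0058
  (44 − 48.038)²/48.038 = 0.3394
  (83 − 79.722)²/79.722 = 0.1348
  (35 − 34.240)²/34.240 = 0.0169
χ² = 0.1165 + 0.0463 + 0.0058 + 0.3394 + 0.1348 + 0.0169 = 0.66

0.66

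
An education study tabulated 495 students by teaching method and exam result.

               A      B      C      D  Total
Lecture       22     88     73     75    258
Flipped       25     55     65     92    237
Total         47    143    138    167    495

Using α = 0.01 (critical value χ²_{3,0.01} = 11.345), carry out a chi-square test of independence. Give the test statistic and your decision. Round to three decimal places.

Grand total N = 495.
Expected counts (row total × column total / N):
  Lecture, A: 258×47/495 = 24.4970
  Lecture, B: 258×143/495 = 74.5333
  Lecture, C: 258×138/495 = 71.9273
  Lecture, D: 258×167/495 = 87.0424
  Flipped, A: 237×47/495 = 22.5030
  Flipped, B: 237×143/495 = 68.4667
  Flipped, C: 237×138/495 = 66.0727
  Flipped, D: 237×167/495 = 79.9576
Contributions (O − E)²/E:
  (22 − 24.4970)²/24.4970 = 0.2545
  (88 − 74.5333)²/74.5333 = 2.4332
  (73 − 71.9273)²/71.9273 = 0.0160
  (75 − 87.0424)²/87.0424 = 1.6661
  (25 − 22.5030)²/22.5030 = 0.2771
  (55 − 68.4667)²/68.4667 = 2.6488
  (65 − 66.0727)²/66.0727 = 0.0174
  (92 − 79.9576)²/79.9576 = 1.8137
χ² = 0.2545 + 2.4332 + 0.0160 + 1.6661 + 0.2771 + 2.6488 + 0.0174 + 1.8137 = 9.127
df = (2−1)(4−1) = 3. Since 9.127 < 11.345, fail to reject the null hypothesis of independence at α = 0.01.

9.127; fail to reject H₀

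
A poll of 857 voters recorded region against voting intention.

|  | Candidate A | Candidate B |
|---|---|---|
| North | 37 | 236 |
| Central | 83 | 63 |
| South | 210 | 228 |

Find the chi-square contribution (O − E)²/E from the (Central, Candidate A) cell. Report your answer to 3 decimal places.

Row total (Central) = 146; column total (Candidate A) = 330; N = 857.
Expected count E = 146 × 330 / 857 = 56.2194.
Contribution = (O − E)²/E = (83 − 56.2194)² / 56.2194 = 12.757.

12.757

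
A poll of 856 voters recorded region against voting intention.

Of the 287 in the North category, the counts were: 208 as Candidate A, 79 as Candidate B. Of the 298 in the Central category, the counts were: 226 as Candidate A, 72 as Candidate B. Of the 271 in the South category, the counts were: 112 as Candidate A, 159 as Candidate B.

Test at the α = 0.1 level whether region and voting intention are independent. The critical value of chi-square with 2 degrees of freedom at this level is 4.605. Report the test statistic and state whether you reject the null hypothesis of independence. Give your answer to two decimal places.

87.29; reject H₀

Row totals: 287, 298, 271. Column totals: 546, 310. Grand total N = 856.
Expected counts (row total × column total / N):
  North, Candidate A: 287×546/856 = 183.063
  North, Candidate B: 287×310/856 = 103.937
  Central, Candidate A: 298×546/856 = 190.079
  Central, Candidate B: 298×310/856 = 107.921
  South, Candidate A: 271×546/856 = 172.857
  South, Candidate B: 271×310/856 = 98.143
Contributions (O − E)²/E:
  (208 − 183.063)²/183.063 = 3.3969
  (79 − 103.937)²/103.937 = 5.9830
  (226 − 190.079)²/190.079 = 6.7883
  (72 − 107.921)²/107.921 = 11.9561
  (112 − 172.857)²/172.857 = 21.4257
  (159 − 98.143)²/98.143 = 37.7365
χ² = 3.3969 + 5.9830 + 6.7883 + 11.9561 + 21.4257 + 37.7365 = 87.29
df = (3−1)(2−1) = 2. Since 87.29 > 4.605, reject the null hypothesis of independence at α = 0.1.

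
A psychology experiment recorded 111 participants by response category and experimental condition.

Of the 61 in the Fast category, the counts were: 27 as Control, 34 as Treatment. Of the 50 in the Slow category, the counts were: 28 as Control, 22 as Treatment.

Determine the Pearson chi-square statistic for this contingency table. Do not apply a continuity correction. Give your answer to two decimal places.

Row totals: 61, 50. Column totals: 55, 56. Grand total N = 111.
Expected counts (row total × column total / N):
  Fast, Control: 61×55/111 = 30.225
  Fast, Treatment: 61×56/111 = 30.775
  Slow, Control: 50×55/111 = 24.775
  Slow, Treatment: 50×56/111 = 25.225
Contributions (O − E)²/E:
  (27 − 30.225)²/30.225 = 0.3441
  (34 − 30.775)²/30.775 = 0.3380
  (28 − 24.775)²/24.775 = 0.4198
  (22 − 25.225)²/25.225 = 0.4123
χ² = 0.3441 + 0.3380 + 0.4198 + 0.4123 = 1.51

1.51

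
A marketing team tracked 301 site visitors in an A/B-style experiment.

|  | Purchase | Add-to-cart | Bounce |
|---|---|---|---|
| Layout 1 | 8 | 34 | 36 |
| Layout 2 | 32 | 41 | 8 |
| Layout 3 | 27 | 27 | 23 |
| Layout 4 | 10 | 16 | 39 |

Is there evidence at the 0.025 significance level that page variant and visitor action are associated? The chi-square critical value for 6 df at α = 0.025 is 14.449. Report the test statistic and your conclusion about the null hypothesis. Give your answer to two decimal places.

54.97; reject H₀

Row totals: 78, 81, 77, 65. Column totals: 77, 118, 106. Grand total N = 301.
Expected counts (row total × column total / N):
  Layout 1, Purchase: 78×77/301 = 19.953
  Layout 1, Add-to-cart: 78×118/301 = 30.578
  Layout 1, Bounce: 78×106/301 = 27.468
  Layout 2, Purchase: 81×77/301 = 20.721
  Layout 2, Add-to-cart: 81×118/301 = 31.754
  Layout 2, Bounce: 81×106/301 = 28.525
  Layout 3, Purchase: 77×77/301 = 19.698
  Layout 3, Add-to-cart: 77×118/301 = 30.186
  Layout 3, Bounce: 77×106/301 = 27.116
  Layout 4, Purchase: 65×77/301 = 16.628
  Layout 4, Add-to-cart: 65×118/301 = 25.482
  Layout 4, Bounce: 65×106/301 = 22.890
Contributions (O − E)²/E:
  (8 − 19.953)²/19.953 = 7.1605
  (34 − 30.578)²/30.578 = 0.3830
  (36 − 27.468)²/27.468 = 2.6502
  (32 − 20.721)²/20.721 = 6.1395
  (41 − 31.754)²/31.754 = 2.6922
  (8 − 28.525)²/28.525 = 14.7686
  (27 − 19.698)²/19.698 = 2.7068
  (27 − 30.186)²/30.186 = 0.3363
  (23 − 27.116)²/27.116 = 0.6248
  (10 − 16.628)²/16.628 = 2.6420
  (16 − 25.482)²/25.482 = 3.5283
  (39 − 22.890)²/22.890 = 11.3382
χ² = 7.1605 + 0.3830 + 2.6502 + 6.1395 + 2.6922 + 14.7686 + 2.7068 + 0.3363 + 0.6248 + 2.6420 + 3.5283 + 11.3382 = 54.97
df = (4−1)(3−1) = 6. Since 54.97 > 14.449, reject the null hypothesis of independence at α = 0.025.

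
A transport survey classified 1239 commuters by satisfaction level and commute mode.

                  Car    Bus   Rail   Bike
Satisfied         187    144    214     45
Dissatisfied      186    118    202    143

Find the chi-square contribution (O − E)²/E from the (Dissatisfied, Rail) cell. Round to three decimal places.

Row total (Dissatisfied) = 649; column total (Rail) = 416; N = 1239.
Expected count E = 649 × 416 / 1239 = 217.9048.
Contribution = (O − E)²/E = (202 − 217.9048)² / 217.9048 = 1.161.

1.161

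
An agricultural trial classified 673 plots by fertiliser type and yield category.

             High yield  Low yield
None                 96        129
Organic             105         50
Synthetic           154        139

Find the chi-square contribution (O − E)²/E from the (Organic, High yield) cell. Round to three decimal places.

6.605

Row total (Organic) = 155; column total (High yield) = 355; N = 673.
Expected count E = 155 × 355 / 673 = 81.7608.
Contribution = (O − E)²/E = (105 − 81.7608)² / 81.7608 = 6.605.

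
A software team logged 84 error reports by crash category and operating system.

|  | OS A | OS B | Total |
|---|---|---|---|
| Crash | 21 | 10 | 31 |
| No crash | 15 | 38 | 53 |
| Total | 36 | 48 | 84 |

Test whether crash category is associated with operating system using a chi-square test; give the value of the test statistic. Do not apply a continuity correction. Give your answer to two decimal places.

Grand total N = 84.
Expected counts (row total × column total / N):
  Crash, OS A: 31×36/84 = 13.286
  Crash, OS B: 31×48/84 = 17.714
  No crash, OS A: 53×36/84 = 22.714
  No crash, OS B: 53×48/84 = 30.286
Contributions (O − E)²/E:
  (21 − 13.286)²/13.286 = 4.4788
  (10 − 17.714)²/17.714 = 3.3593
  (15 − 22.714)²/22.714 = 2.6198
  (38 − 30.286)²/30.286 = 1.9648
χ² = 4.4788 + 3.3593 + 2.6198 + 1.9648 = 12.42

12.42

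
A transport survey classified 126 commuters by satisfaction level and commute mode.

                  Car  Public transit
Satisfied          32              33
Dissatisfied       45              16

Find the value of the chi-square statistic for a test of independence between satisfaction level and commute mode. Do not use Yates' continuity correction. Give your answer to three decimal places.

Row totals: 65, 61. Column totals: 77, 49. Grand total N = 126.
Expected counts (row total × column total / N):
  Satisfied, Car: 65×77/126 = 39.7222
  Satisfied, Public transit: 65×49/126 = 25.2778
  Dissatisfied, Car: 61×77/126 = 37.2778
  Dissatisfied, Public transit: 61×49/126 = 23.7222
Contributions (O − E)²/E:
  (32 − 39.7222)²/39.7222 = 1.5012
  (33 − 25.2778)²/25.2778 = 2.3591
  (45 − 37.2778)²/37.2778 = 1.5997
  (16 − 23.7222)²/23.7222 = 2.5138
χ² = 1.5012 + 2.3591 + 1.5997 + 2.5138 = 7.974

7.974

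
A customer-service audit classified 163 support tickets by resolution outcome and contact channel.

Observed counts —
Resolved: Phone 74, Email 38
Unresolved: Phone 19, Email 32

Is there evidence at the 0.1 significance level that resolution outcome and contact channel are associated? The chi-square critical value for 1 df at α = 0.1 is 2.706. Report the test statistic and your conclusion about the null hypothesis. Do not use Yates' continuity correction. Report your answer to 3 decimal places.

Row totals: 112, 51. Column totals: 93, 70. Grand total N = 163.
Expected counts (row total × column total / N):
  Resolved, Phone: 112×93/163 = 63.9018
  Resolved, Email: 112×70/163 = 48.0982
  Unresolved, Phone: 51×93/163 = 29.0982
  Unresolved, Email: 51×70/163 = 21.9018
Contributions (O − E)²/E:
  (74 − 63.9018)²/63.9018 = 1.5958
  (38 − 48.0982)²/48.0982 = 2.1201
  (19 − 29.0982)²/29.0982 = 3.5045
  (32 − 21.9018)²/21.9018 = 4.6559
χ² = 1.5958 + 2.1201 + 3.5045 + 4.6559 = 11.876
df = (2−1)(2−1) = 1. Since 11.876 > 2.706, reject the null hypothesis of independence at α = 0.1.

11.876; reject H₀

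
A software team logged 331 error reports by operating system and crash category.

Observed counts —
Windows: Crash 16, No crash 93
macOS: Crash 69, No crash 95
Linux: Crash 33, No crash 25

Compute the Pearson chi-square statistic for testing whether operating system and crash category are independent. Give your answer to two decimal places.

Row totals: 109, 164, 58. Column totals: 118, 213. Grand total N = 331.
Expected counts (row total × column total / N):
  Windows, Crash: 109×118/331 = 38.858
  Windows, No crash: 109×213/331 = 70.142
  macOS, Crash: 164×118/331 = 58.465
  macOS, No crash: 164×213/331 = 105.535
  Linux, Crash: 58×118/331 = 20.677
  Linux, No crash: 58×213/331 = 37.323
Contributions (O − E)²/E:
  (16 − 38.858)²/38.858 = 13.4461
  (93 − 70.142)²/70.142 = 7.4490
  (69 − 58.465)²/58.465 = 1.8983
  (95 − 105.535)²/105.535 = 1.0517
  (33 − 20.677)²/20.677 = 7.3442
  (25 − 37.323)²/37.323 = 4.0687
χ² = 13.4461 + 7.4490 + 1.8983 + 1.0517 + 7.3442 + 4.0687 = 35.26

35.26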